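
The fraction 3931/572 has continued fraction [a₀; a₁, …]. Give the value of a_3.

3931 ÷ 572 → quotient 6, remainder 499
572 ÷ 499 → quotient 1, remainder 73
499 ÷ 73 → quotient 6, remainder 61
73 ÷ 61 → quotient 1, remainder 12

1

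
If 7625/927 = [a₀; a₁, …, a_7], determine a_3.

3

Apply division with remainder until the remainder is 0:
⌊7625/927⌋ = 8, remainder 209
⌊927/209⌋ = 4, remainder 91
⌊209/91⌋ = 2, remainder 27
⌊91/27⌋ = 3, remainder 10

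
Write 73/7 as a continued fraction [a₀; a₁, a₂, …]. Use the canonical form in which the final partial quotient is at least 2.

⌊73/7⌋ = 10, remainder 3
⌊7/3⌋ = 2, remainder 1
⌊3/1⌋ = 3, remainder 0

[10; 2, 3]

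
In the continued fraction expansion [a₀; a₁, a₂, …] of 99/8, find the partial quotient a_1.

2

99 = 12·8 + 3, so a_0 = 12
8 = 2·3 + 2, so a_1 = 2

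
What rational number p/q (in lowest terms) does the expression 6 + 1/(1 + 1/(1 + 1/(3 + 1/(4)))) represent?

197/30

Use the convergent recurrence hₖ = aₖ·hₖ₋₁ + hₖ₋₂ (and likewise for the denominators kₖ):
a_0 = 6: 6/1
a_1 = 1: 7/1
a_2 = 1: 13/2
a_3 = 3: 46/7
a_4 = 4: 197/30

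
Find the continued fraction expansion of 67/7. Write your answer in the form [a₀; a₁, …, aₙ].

[9; 1, 1, 3]

Run the Euclidean algorithm, recording each quotient:
⌊67/7⌋ = 9, remainder 4
⌊7/4⌋ = 1, remainder 3
⌊4/3⌋ = 1, remainder 1
⌊3/1⌋ = 3, remainder 0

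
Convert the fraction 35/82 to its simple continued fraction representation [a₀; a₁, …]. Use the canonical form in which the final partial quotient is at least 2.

35 ÷ 82 → quotient 0, remainder 35
82 ÷ 35 → quotient 2, remainder 12
35 ÷ 12 → quotient 2, remainder 11
12 ÷ 11 → quotient 1, remainder 1
11 ÷ 1 → quotient 11, remainder 0

[0; 2, 2, 1, 11]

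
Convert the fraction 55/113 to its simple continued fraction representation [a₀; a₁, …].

55 = 0·113 + 55, so a_0 = 0
113 = 2·55 + 3, so a_1 = 2
55 = 18·3 + 1, so a_2 = 18
3 = 3·1 + 0, so a_3 = 3

[0; 2, 18, 3]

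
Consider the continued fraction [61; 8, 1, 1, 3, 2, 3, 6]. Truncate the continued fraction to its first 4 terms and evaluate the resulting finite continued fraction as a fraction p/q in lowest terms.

Start with 1.
1 + 1/(1/1) = 1 + 1/1 = 2/1
8 + 1/(2/1) = 8 + 1/2 = 17/2
61 + 1/(17/2) = 61 + 2/17 = 1039/17

1039/17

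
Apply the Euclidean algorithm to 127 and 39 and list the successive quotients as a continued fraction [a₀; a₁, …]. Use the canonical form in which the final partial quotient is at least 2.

127 = 3·39 + 10, so a_0 = 3
39 = 3·10 + 9, so a_1 = 3
10 = 1·9 + 1, so a_2 = 1
9 = 9·1 + 0, so a_3 = 9

[3; 3, 1, 9]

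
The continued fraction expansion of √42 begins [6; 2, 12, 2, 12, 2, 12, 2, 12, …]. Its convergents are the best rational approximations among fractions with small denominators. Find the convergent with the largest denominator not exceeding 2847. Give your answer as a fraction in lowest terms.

List convergents until the denominator exceeds the bound:
a_0 = 6: 6/1  (≤ bound)
a_1 = 2: 13/2  (≤ bound)
a_2 = 12: 162/25  (≤ bound)
a_3 = 2: 337/52  (≤ bound)
a_4 = 12: 4206/649  (≤ bound)
a_5 = 2: 8749/1350  (≤ bound)
a_6 = 12: 109194/16849  (> 2847, stop)

8749/1350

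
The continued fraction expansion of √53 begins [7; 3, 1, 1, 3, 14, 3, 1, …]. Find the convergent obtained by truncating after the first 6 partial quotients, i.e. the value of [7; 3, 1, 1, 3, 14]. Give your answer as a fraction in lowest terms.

2599/357

Start with 14.
3 + 1/(14/1) = 3 + 1/14 = 43/14
1 + 1/(43/14) = 1 + 14/43 = 57/43
1 + 1/(57/43) = 1 + 43/57 = 100/57
3 + 1/(100/57) = 3 + 57/100 = 357/100
7 + 1/(357/100) = 7 + 100/357 = 2599/357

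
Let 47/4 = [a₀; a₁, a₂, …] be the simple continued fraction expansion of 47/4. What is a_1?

1

47 = 11·4 + 3, so a_0 = 11
4 = 1·3 + 1, so a_1 = 1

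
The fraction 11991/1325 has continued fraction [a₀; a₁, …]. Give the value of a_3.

5

11991 = 9·1325 + 66, so a_0 = 9
1325 = 20·66 + 5, so a_1 = 20
66 = 13·5 + 1, so a_2 = 13
5 = 5·1 + 0, so a_3 = 5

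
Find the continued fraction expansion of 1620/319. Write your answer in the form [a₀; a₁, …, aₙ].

[5; 12, 1, 3, 6]

⌊1620/319⌋ = 5, remainder 25
⌊319/25⌋ = 12, remainder 19
⌊25/19⌋ = 1, remainder 6
⌊19/6⌋ = 3, remainder 1
⌊6/1⌋ = 6, remainder 0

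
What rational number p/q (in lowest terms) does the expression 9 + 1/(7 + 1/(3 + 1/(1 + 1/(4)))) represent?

Use the convergent recurrence hₖ = aₖ·hₖ₋₁ + hₖ₋₂ (and likewise for the denominators kₖ):
a_0 = 9: 9/1
a_1 = 7: 64/7
a_2 = 3: 201/22
a_3 = 1: 265/29
a_4 = 4: 1261/138

1261/138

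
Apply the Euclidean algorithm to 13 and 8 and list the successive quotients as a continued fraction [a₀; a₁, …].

Apply division with remainder until the remainder is 0:
13 ÷ 8 → quotient 1, remainder 5
8 ÷ 5 → quotient 1, remainder 3
5 ÷ 3 → quotient 1, remainder 2
3 ÷ 2 → quotient 1, remainder 1
2 ÷ 1 → quotient 2, remainder 0

[1; 1, 1, 1, 2]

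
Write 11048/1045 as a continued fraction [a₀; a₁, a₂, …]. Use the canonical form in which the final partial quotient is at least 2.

[10; 1, 1, 2, 1, 24, 6]

Apply division with remainder until the remainder is 0:
⌊11048/1045⌋ = 10, remainder 598
⌊1045/598⌋ = 1, remainder 447
⌊598/447⌋ = 1, remainder 151
⌊447/151⌋ = 2, remainder 145
⌊151/145⌋ = 1, remainder 6
⌊145/6⌋ = 24, remainder 1
⌊6/1⌋ = 6, remainder 0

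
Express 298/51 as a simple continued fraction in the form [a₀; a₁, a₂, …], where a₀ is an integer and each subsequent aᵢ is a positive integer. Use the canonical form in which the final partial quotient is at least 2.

[5; 1, 5, 2, 1, 2]

298 ÷ 51 → quotient 5, remainder 43
51 ÷ 43 → quotient 1, remainder 8
43 ÷ 8 → quotient 5, remainder 3
8 ÷ 3 → quotient 2, remainder 2
3 ÷ 2 → quotient 1, remainder 1
2 ÷ 1 → quotient 2, remainder 0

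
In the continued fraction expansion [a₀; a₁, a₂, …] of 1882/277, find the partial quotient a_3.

Run the Euclidean algorithm, recording each quotient:
1882 = 6·277 + 220, so a_0 = 6
277 = 1·220 + 57, so a_1 = 1
220 = 3·57 + 49, so a_2 = 3
57 = 1·49 + 8, so a_3 = 1

1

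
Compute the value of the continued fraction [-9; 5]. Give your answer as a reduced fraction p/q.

Collapse the nested fraction from the inside out:
Start with 5.
-9 + 1/(5/1) = -9 + 1/5 = -44/5

-44/5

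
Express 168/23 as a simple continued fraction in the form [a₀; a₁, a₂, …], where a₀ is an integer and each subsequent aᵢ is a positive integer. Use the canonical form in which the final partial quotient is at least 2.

168 ÷ 23 → quotient 7, remainder 7
23 ÷ 7 → quotient 3, remainder 2
7 ÷ 2 → quotient 3, remainder 1
2 ÷ 1 → quotient 2, remainder 0

[7; 3, 3, 2]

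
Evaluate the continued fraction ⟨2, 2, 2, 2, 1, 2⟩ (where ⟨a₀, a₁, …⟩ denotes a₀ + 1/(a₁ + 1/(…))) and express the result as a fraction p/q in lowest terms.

111/46

Starting at the tail and folding back:
Start with 2.
1 + 1/(2/1) = 1 + 1/2 = 3/2
2 + 1/(3/2) = 2 + 2/3 = 8/3
2 + 1/(8/3) = 2 + 3/8 = 19/8
2 + 1/(19/8) = 2 + 8/19 = 46/19
2 + 1/(46/19) = 2 + 19/46 = 111/46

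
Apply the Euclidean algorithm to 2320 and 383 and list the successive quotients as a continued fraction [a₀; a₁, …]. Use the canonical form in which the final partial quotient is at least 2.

2320 ÷ 383 → quotient 6, remainder 22
383 ÷ 22 → quotient 17, remainder 9
22 ÷ 9 → quotient 2, remainder 4
9 ÷ 4 → quotient 2, remainder 1
4 ÷ 1 → quotient 4, remainder 0

[6; 17, 2, 2, 4]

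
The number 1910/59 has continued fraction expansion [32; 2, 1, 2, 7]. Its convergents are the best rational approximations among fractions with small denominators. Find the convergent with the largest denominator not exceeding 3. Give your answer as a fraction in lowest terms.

97/3

a_0 = 32: 32/1  (≤ bound)
a_1 = 2: 65/2  (≤ bound)
a_2 = 1: 97/3  (≤ bound)
a_3 = 2: 259/8  (> 3, stop)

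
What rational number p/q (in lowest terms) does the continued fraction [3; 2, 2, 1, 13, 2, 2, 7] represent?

Work from the innermost term outward:
Start with 7.
2 + 1/(7/1) = 2 + 1/7 = 15/7
2 + 1/(15/7) = 2 + 7/15 = 37/15
13 + 1/(37/15) = 13 + 15/37 = 496/37
1 + 1/(496/37) = 1 + 37/496 = 533/496
2 + 1/(533/496) = 2 + 496/533 = 1562/533
2 + 1/(1562/533) = 2 + 533/1562 = 3657/1562
3 + 1/(3657/1562) = 3 + 1562/3657 = 12533/3657

12533/3657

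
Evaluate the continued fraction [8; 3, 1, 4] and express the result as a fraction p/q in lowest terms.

157/19

Build up convergents one term at a time:
a_0 = 8: 8/1
a_1 = 3: 25/3
a_2 = 1: 33/4
a_3 = 4: 157/19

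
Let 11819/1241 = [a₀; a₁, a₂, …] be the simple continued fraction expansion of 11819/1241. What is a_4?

59

11819 ÷ 1241 → quotient 9, remainder 650
1241 ÷ 650 → quotient 1, remainder 591
650 ÷ 591 → quotient 1, remainder 59
591 ÷ 59 → quotient 10, remainder 1
59 ÷ 1 → quotient 59, remainder 0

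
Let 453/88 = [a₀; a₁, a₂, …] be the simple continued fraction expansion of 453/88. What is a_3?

453 = 5·88 + 13, so a_0 = 5
88 = 6·13 + 10, so a_1 = 6
13 = 1·10 + 3, so a_2 = 1
10 = 3·3 + 1, so a_3 = 3

3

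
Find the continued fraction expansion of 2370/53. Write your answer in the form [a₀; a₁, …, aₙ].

[44; 1, 2, 1, 1, 7]

Run the Euclidean algorithm, recording each quotient:
2370 = 44·53 + 38, so a_0 = 44
53 = 1·38 + 15, so a_1 = 1
38 = 2·15 + 8, so a_2 = 2
15 = 1·8 + 7, so a_3 = 1
8 = 1·7 + 1, so a_4 = 1
7 = 7·1 + 0, so a_5 = 7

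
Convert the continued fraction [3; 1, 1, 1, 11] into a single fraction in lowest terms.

Start with 11.
1 + 1/(11/1) = 1 + 1/11 = 12/11
1 + 1/(12/11) = 1 + 11/12 = 23/12
1 + 1/(23/12) = 1 + 12/23 = 35/23
3 + 1/(35/23) = 3 + 23/35 = 128/35

128/35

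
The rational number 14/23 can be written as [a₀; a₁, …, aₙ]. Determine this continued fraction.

[0; 1, 1, 1, 1, 4]

14 ÷ 23 → quotient 0, remainder 14
23 ÷ 14 → quotient 1, remainder 9
14 ÷ 9 → quotient 1, remainder 5
9 ÷ 5 → quotient 1, remainder 4
5 ÷ 4 → quotient 1, remainder 1
4 ÷ 1 → quotient 4, remainder 0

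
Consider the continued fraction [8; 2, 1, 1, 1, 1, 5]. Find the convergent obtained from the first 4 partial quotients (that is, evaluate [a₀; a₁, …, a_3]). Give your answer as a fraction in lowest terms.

a_0 = 8: 8/1
a_1 = 2: 17/2
a_2 = 1: 25/3
a_3 = 1: 42/5

42/5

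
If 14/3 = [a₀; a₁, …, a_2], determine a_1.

1

14 = 4·3 + 2, so a_0 = 4
3 = 1·2 + 1, so a_1 = 1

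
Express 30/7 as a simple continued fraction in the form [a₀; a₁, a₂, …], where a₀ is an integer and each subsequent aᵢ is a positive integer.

Repeatedly divide and take the remainder:
⌊30/7⌋ = 4, remainder 2
⌊7/2⌋ = 3, remainder 1
⌊2/1⌋ = 2, remainder 0

[4; 3, 2]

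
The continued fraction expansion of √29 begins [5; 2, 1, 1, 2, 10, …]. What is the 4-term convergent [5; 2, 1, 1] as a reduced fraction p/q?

Start with 1.
1 + 1/(1/1) = 1 + 1/1 = 2/1
2 + 1/(2/1) = 2 + 1/2 = 5/2
5 + 1/(5/2) = 5 + 2/5 = 27/5

27/5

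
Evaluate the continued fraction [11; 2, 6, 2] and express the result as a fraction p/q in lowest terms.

Work from the innermost term outward:
Start with 2.
6 + 1/(2/1) = 6 + 1/2 = 13/2
2 + 1/(13/2) = 2 + 2/13 = 28/13
11 + 1/(28/13) = 11 + 13/28 = 321/28

321/28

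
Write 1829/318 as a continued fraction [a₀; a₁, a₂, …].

[5; 1, 3, 39, 2]

⌊1829/318⌋ = 5, remainder 239
⌊318/239⌋ = 1, remainder 79
⌊239/79⌋ = 3, remainder 2
⌊79/2⌋ = 39, remainder 1
⌊2/1⌋ = 2, remainder 0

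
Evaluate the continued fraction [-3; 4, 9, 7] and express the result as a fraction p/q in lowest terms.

Starting at the tail and folding back:
Start with 7.
9 + 1/(7/1) = 9 + 1/7 = 64/7
4 + 1/(64/7) = 4 + 7/64 = 263/64
-3 + 1/(263/64) = -3 + 64/263 = -725/263

-725/263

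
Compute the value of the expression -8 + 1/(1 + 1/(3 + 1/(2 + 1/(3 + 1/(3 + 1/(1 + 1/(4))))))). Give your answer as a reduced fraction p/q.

a_0 = -8: -8/1
a_1 = 1: -7/1
a_2 = 3: -29/4
a_3 = 2: -65/9
a_4 = 3: -224/31
a_5 = 3: -737/102
a_6 = 1: -961/133
a_7 = 4: -4581/634

-4581/634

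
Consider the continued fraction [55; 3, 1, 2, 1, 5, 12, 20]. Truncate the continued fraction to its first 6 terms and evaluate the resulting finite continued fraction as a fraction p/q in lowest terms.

4753/86

Start with 5.
1 + 1/(5/1) = 1 + 1/5 = 6/5
2 + 1/(6/5) = 2 + 5/6 = 17/6
1 + 1/(17/6) = 1 + 6/17 = 23/17
3 + 1/(23/17) = 3 + 17/23 = 86/23
55 + 1/(86/23) = 55 + 23/86 = 4753/86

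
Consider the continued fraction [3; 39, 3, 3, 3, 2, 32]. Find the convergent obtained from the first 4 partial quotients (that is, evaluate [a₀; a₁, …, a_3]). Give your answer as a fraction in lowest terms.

Starting at the tail and folding back:
Start with 3.
3 + 1/(3/1) = 3 + 1/3 = 10/3
39 + 1/(10/3) = 39 + 3/10 = 393/10
3 + 1/(393/10) = 3 + 10/393 = 1189/393

1189/393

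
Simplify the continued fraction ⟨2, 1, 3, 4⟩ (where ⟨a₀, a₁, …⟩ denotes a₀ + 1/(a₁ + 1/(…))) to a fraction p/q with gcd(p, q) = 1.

Collapse the nested fraction from the inside out:
Start with 4.
3 + 1/(4/1) = 3 + 1/4 = 13/4
1 + 1/(13/4) = 1 + 4/13 = 17/13
2 + 1/(17/13) = 2 + 13/17 = 47/17

47/17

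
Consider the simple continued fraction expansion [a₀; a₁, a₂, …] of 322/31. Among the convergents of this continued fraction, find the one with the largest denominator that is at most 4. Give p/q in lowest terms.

a_0 = 10: 10/1  (≤ bound)
a_1 = 2: 21/2  (≤ bound)
a_2 = 1: 31/3  (≤ bound)
a_3 = 1: 52/5  (> 4, stop)

31/3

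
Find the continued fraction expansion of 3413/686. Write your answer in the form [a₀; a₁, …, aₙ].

Repeatedly divide and take the remainder:
3413 ÷ 686 → quotient 4, remainder 669
686 ÷ 669 → quotient 1, remainder 17
669 ÷ 17 → quotient 39, remainder 6
17 ÷ 6 → quotient 2, remainder 5
6 ÷ 5 → quotient 1, remainder 1
5 ÷ 1 → quotient 5, remainder 0

[4; 1, 39, 2, 1, 5]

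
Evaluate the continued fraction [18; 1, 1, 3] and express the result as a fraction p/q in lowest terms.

Start with 3.
1 + 1/(3/1) = 1 + 1/3 = 4/3
1 + 1/(4/3) = 1 + 3/4 = 7/4
18 + 1/(7/4) = 18 + 4/7 = 130/7

130/7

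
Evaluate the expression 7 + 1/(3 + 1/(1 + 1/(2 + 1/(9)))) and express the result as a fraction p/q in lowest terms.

Starting at the tail and folding back:
Start with 9.
2 + 1/(9/1) = 2 + 1/9 = 19/9
1 + 1/(19/9) = 1 + 9/19 = 28/19
3 + 1/(28/19) = 3 + 19/28 = 103/28
7 + 1/(103/28) = 7 + 28/103 = 749/103

749/103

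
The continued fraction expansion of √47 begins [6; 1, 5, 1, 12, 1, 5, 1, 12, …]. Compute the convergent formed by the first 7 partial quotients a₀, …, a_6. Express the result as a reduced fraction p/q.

a_0 = 6: 6/1
a_1 = 1: 7/1
a_2 = 5: 41/6
a_3 = 1: 48/7
a_4 = 12: 617/90
a_5 = 1: 665/97
a_6 = 5: 3942/575

3942/575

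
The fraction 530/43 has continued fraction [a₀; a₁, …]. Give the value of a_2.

14

Repeatedly divide and take the remainder:
530 = 12·43 + 14, so a_0 = 12
43 = 3·14 + 1, so a_1 = 3
14 = 14·1 + 0, so a_2 = 14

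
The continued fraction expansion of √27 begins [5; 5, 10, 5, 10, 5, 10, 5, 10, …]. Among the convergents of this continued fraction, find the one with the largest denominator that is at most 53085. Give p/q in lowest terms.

70226/13515

List convergents until the denominator exceeds the bound:
a_0 = 5: 5/1  (≤ bound)
a_1 = 5: 26/5  (≤ bound)
a_2 = 10: 265/51  (≤ bound)
a_3 = 5: 1351/260  (≤ bound)
a_4 = 10: 13775/2651  (≤ bound)
a_5 = 5: 70226/13515  (≤ bound)
a_6 = 10: 716035/137801  (> 53085, stop)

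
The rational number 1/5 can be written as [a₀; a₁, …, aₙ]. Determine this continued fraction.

Apply division with remainder until the remainder is 0:
⌊1/5⌋ = 0, remainder 1
⌊5/1⌋ = 5, remainder 0

[0; 5]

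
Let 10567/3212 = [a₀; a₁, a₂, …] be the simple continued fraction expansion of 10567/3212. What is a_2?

2

10567 ÷ 3212 → quotient 3, remainder 931
3212 ÷ 931 → quotient 3, remainder 419
931 ÷ 419 → quotient 2, remainder 93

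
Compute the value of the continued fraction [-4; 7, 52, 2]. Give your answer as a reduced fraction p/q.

Use the convergent recurrence hₖ = aₖ·hₖ₋₁ + hₖ₋₂ (and likewise for the denominators kₖ):
a_0 = -4: -4/1
a_1 = 7: -27/7
a_2 = 52: -1408/365
a_3 = 2: -2843/737

-2843/737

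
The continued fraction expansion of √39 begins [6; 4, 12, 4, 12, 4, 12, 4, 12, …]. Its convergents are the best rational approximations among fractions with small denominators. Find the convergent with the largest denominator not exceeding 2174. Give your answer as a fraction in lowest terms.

a_0 = 6: 6/1  (≤ bound)
a_1 = 4: 25/4  (≤ bound)
a_2 = 12: 306/49  (≤ bound)
a_3 = 4: 1249/200  (≤ bound)
a_4 = 12: 15294/2449  (> 2174, stop)

1249/200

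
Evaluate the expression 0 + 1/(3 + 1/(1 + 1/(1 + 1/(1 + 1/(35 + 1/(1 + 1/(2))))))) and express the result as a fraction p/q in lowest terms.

327/1198

a_0 = 0: 0/1
a_1 = 3: 1/3
a_2 = 1: 1/4
a_3 = 1: 2/7
a_4 = 1: 3/11
a_5 = 35: 107/392
a_6 = 1: 110/403
a_7 = 2: 327/1198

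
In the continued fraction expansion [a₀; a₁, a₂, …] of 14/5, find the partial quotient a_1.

Apply division with remainder until the remainder is 0:
⌊14/5⌋ = 2, remainder 4
⌊5/4⌋ = 1, remainder 1

1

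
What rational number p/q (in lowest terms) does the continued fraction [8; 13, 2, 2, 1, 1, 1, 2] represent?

5418/671

a_0 = 8: 8/1
a_1 = 13: 105/13
a_2 = 2: 218/27
a_3 = 2: 541/67
a_4 = 1: 759/94
a_5 = 1: 1300/161
a_6 = 1: 2059/255
a_7 = 2: 5418/671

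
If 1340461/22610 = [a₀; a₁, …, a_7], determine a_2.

2

1340461 ÷ 22610 → quotient 59, remainder 6471
22610 ÷ 6471 → quotient 3, remainder 3197
6471 ÷ 3197 → quotient 2, remainder 77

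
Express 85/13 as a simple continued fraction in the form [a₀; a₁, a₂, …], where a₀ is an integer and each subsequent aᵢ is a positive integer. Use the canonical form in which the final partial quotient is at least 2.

85 ÷ 13 → quotient 6, remainder 7
13 ÷ 7 → quotient 1, remainder 6
7 ÷ 6 → quotient 1, remainder 1
6 ÷ 1 → quotient 6, remainder 0

[6; 1, 1, 6]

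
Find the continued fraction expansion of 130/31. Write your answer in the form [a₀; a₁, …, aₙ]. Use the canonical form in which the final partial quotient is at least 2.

Apply division with remainder until the remainder is 0:
130 ÷ 31 → quotient 4, remainder 6
31 ÷ 6 → quotient 5, remainder 1
6 ÷ 1 → quotient 6, remainder 0

[4; 5, 6]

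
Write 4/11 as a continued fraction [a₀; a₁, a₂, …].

Repeatedly divide and take the remainder:
4 ÷ 11 → quotient 0, remainder 4
11 ÷ 4 → quotient 2, remainder 3
4 ÷ 3 → quotient 1, remainder 1
3 ÷ 1 → quotient 3, remainder 0

[0; 2, 1, 3]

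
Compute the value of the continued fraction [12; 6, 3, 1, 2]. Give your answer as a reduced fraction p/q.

839/69

a_0 = 12: 12/1
a_1 = 6: 73/6
a_2 = 3: 231/19
a_3 = 1: 304/25
a_4 = 2: 839/69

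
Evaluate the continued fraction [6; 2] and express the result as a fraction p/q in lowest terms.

13/2

Starting at the tail and folding back:
Start with 2.
6 + 1/(2/1) = 6 + 1/2 = 13/2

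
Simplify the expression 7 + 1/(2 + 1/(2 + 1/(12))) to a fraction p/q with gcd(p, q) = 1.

Start with 12.
2 + 1/(12/1) = 2 + 1/12 = 25/12
2 + 1/(25/12) = 2 + 12/25 = 62/25
7 + 1/(62/25) = 7 + 25/62 = 459/62

459/62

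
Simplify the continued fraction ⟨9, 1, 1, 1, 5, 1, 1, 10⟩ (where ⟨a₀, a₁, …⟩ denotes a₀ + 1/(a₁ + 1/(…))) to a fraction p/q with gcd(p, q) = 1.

Build up convergents one term at a time:
a_0 = 9: 9/1
a_1 = 1: 10/1
a_2 = 1: 19/2
a_3 = 1: 29/3
a_4 = 5: 164/17
a_5 = 1: 193/20
a_6 = 1: 357/37
a_7 = 10: 3763/390

3763/390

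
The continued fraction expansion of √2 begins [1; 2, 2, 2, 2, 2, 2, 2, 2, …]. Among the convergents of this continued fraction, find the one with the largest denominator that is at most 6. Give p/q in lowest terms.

7/5

a_0 = 1: 1/1  (≤ bound)
a_1 = 2: 3/2  (≤ bound)
a_2 = 2: 7/5  (≤ bound)
a_3 = 2: 17/12  (> 6, stop)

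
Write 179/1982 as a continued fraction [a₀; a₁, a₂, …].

Repeatedly divide and take the remainder:
⌊179/1982⌋ = 0, remainder 179
⌊1982/179⌋ = 11, remainder 13
⌊179/13⌋ = 13, remainder 10
⌊13/10⌋ = 1, remainder 3
⌊10/3⌋ = 3, remainder 1
⌊3/1⌋ = 3, remainder 0

[0; 11, 13, 1, 3, 3]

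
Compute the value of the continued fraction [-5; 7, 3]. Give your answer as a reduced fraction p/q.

Compute successive convergents:
a_0 = -5: -5/1
a_1 = 7: -34/7
a_2 = 3: -107/22

-107/22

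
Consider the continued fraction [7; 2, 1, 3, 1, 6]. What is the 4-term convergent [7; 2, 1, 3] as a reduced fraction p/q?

Start with 3.
1 + 1/(3/1) = 1 + 1/3 = 4/3
2 + 1/(4/3) = 2 + 3/4 = 11/4
7 + 1/(11/4) = 7 + 4/11 = 81/11

81/11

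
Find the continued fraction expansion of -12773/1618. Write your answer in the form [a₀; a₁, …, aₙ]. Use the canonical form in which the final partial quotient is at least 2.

-12773 ÷ 1618 → quotient -8, remainder 171
1618 ÷ 171 → quotient 9, remainder 79
171 ÷ 79 → quotient 2, remainder 13
79 ÷ 13 → quotient 6, remainder 1
13 ÷ 1 → quotient 13, remainder 0

[-8; 9, 2, 6, 13]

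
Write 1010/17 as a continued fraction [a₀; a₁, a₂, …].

1010 ÷ 17 → quotient 59, remainder 7
17 ÷ 7 → quotient 2, remainder 3
7 ÷ 3 → quotient 2, remainder 1
3 ÷ 1 → quotient 3, remainder 0

[59; 2, 2, 3]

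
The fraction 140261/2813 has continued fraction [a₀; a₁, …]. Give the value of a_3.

4

⌊140261/2813⌋ = 49, remainder 2424
⌊2813/2424⌋ = 1, remainder 389
⌊2424/389⌋ = 6, remainder 90
⌊389/90⌋ = 4, remainder 29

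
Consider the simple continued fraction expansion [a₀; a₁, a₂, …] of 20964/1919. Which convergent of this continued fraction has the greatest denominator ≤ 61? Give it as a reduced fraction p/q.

579/53

List convergents until the denominator exceeds the bound:
a_0 = 10: 10/1  (≤ bound)
a_1 = 1: 11/1  (≤ bound)
a_2 = 12: 142/13  (≤ bound)
a_3 = 4: 579/53  (≤ bound)
a_4 = 3: 1879/172  (> 61, stop)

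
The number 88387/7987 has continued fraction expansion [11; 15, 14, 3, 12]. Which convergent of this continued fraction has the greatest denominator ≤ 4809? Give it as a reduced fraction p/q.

7171/648

a_0 = 11: 11/1  (≤ bound)
a_1 = 15: 166/15  (≤ bound)
a_2 = 14: 2335/211  (≤ bound)
a_3 = 3: 7171/648  (≤ bound)
a_4 = 12: 88387/7987  (> 4809, stop)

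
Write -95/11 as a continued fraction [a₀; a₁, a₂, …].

[-9; 2, 1, 3]

Repeatedly divide and take the remainder:
-95 ÷ 11 → quotient -9, remainder 4
11 ÷ 4 → quotient 2, remainder 3
4 ÷ 3 → quotient 1, remainder 1
3 ÷ 1 → quotient 3, remainder 0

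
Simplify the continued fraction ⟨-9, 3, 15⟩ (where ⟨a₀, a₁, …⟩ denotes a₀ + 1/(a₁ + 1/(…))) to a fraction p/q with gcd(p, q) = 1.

Collapse the nested fraction from the inside out:
Start with 15.
3 + 1/(15/1) = 3 + 1/15 = 46/15
-9 + 1/(46/15) = -9 + 15/46 = -399/46

-399/46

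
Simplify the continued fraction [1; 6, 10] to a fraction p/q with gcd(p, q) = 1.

Start with 10.
6 + 1/(10/1) = 6 + 1/10 = 61/10
1 + 1/(61/10) = 1 + 10/61 = 71/61

71/61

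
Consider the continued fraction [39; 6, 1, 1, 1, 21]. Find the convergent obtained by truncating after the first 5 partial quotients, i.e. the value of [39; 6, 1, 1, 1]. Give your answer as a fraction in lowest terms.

783/20

Collapse the nested fraction from the inside out:
Start with 1.
1 + 1/(1/1) = 1 + 1/1 = 2/1
1 + 1/(2/1) = 1 + 1/2 = 3/2
6 + 1/(3/2) = 6 + 2/3 = 20/3
39 + 1/(20/3) = 39 + 3/20 = 783/20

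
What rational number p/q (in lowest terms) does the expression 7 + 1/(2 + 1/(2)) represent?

37/5

a_0 = 7: 7/1
a_1 = 2: 15/2
a_2 = 2: 37/5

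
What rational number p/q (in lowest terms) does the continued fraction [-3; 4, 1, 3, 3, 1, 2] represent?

-625/224

a_0 = -3: -3/1
a_1 = 4: -11/4
a_2 = 1: -14/5
a_3 = 3: -53/19
a_4 = 3: -173/62
a_5 = 1: -226/81
a_6 = 2: -625/224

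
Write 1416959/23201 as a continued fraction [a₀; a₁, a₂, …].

[61; 13, 1, 1, 1, 37, 15]

1416959 ÷ 23201 → quotient 61, remainder 1698
23201 ÷ 1698 → quotient 13, remainder 1127
1698 ÷ 1127 → quotient 1, remainder 571
1127 ÷ 571 → quotient 1, remainder 556
571 ÷ 556 → quotient 1, remainder 15
556 ÷ 15 → quotient 37, remainder 1
15 ÷ 1 → quotient 15, remainder 0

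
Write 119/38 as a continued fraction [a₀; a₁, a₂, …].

[3; 7, 1, 1, 2]

Repeatedly divide and take the remainder:
119 = 3·38 + 5, so a_0 = 3
38 = 7·5 + 3, so a_1 = 7
5 = 1·3 + 2, so a_2 = 1
3 = 1·2 + 1, so a_3 = 1
2 = 2·1 + 0, so a_4 = 2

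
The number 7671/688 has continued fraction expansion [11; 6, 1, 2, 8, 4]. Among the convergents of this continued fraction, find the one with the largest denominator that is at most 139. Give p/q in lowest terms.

a_0 = 11: 11/1  (≤ bound)
a_1 = 6: 67/6  (≤ bound)
a_2 = 1: 78/7  (≤ bound)
a_3 = 2: 223/20  (≤ bound)
a_4 = 8: 1862/167  (> 139, stop)

223/20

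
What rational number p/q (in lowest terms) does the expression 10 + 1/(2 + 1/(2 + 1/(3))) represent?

177/17

Start with 3.
2 + 1/(3/1) = 2 + 1/3 = 7/3
2 + 1/(7/3) = 2 + 3/7 = 17/7
10 + 1/(17/7) = 10 + 7/17 = 177/17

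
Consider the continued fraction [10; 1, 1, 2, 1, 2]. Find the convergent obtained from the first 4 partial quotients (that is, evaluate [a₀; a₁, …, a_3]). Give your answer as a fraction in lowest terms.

53/5

Start with 2.
1 + 1/(2/1) = 1 + 1/2 = 3/2
1 + 1/(3/2) = 1 + 2/3 = 5/3
10 + 1/(5/3) = 10 + 3/5 = 53/5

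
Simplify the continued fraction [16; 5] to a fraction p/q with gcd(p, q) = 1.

81/5

Start with 5.
16 + 1/(5/1) = 16 + 1/5 = 81/5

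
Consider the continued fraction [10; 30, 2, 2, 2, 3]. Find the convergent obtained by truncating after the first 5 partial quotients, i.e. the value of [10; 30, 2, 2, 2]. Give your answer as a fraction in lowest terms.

3662/365

Compute successive convergents:
a_0 = 10: 10/1
a_1 = 30: 301/30
a_2 = 2: 612/61
a_3 = 2: 1525/152
a_4 = 2: 3662/365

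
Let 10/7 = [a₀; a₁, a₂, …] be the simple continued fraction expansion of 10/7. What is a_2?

10 = 1·7 + 3, so a_0 = 1
7 = 2·3 + 1, so a_1 = 2
3 = 3·1 + 0, so a_2 = 3

3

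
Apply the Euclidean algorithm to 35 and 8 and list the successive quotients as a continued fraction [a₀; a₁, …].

35 ÷ 8 → quotient 4, remainder 3
8 ÷ 3 → quotient 2, remainder 2
3 ÷ 2 → quotient 1, remainder 1
2 ÷ 1 → quotient 2, remainder 0

[4; 2, 1, 2]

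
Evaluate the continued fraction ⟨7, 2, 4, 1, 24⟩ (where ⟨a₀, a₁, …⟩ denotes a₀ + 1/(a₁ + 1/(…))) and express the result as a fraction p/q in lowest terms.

2035/273

Use the convergent recurrence hₖ = aₖ·hₖ₋₁ + hₖ₋₂ (and likewise for the denominators kₖ):
a_0 = 7: 7/1
a_1 = 2: 15/2
a_2 = 4: 67/9
a_3 = 1: 82/11
a_4 = 24: 2035/273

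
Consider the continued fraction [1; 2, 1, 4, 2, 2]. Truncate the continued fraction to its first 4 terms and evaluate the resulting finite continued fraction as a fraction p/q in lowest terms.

19/14

Use the convergent recurrence hₖ = aₖ·hₖ₋₁ + hₖ₋₂ (and likewise for the denominators kₖ):
a_0 = 1: 1/1
a_1 = 2: 3/2
a_2 = 1: 4/3
a_3 = 4: 19/14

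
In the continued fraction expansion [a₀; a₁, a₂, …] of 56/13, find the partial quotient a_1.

3

Repeatedly divide and take the remainder:
56 = 4·13 + 4, so a_0 = 4
13 = 3·4 + 1, so a_1 = 3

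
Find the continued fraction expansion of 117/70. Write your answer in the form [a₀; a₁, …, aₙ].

[1; 1, 2, 23]

Apply division with remainder until the remainder is 0:
117 = 1·70 + 47, so a_0 = 1
70 = 1·47 + 23, so a_1 = 1
47 = 2·23 + 1, so a_2 = 2
23 = 23·1 + 0, so a_3 = 23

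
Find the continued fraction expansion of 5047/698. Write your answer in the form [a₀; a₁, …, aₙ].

[7; 4, 2, 1, 53]

Run the Euclidean algorithm, recording each quotient:
5047 ÷ 698 → quotient 7, remainder 161
698 ÷ 161 → quotient 4, remainder 54
161 ÷ 54 → quotient 2, remainder 53
54 ÷ 53 → quotient 1, remainder 1
53 ÷ 1 → quotient 53, remainder 0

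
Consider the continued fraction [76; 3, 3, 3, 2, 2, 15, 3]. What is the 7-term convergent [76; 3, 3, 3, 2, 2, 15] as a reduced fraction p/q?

a_0 = 76: 76/1
a_1 = 3: 229/3
a_2 = 3: 763/10
a_3 = 3: 2518/33
a_4 = 2: 5799/76
a_5 = 2: 14116/185
a_6 = 15: 217539/2851

217539/2851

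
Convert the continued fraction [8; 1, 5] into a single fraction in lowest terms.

53/6

Start with 5.
1 + 1/(5/1) = 1 + 1/5 = 6/5
8 + 1/(6/5) = 8 + 5/6 = 53/6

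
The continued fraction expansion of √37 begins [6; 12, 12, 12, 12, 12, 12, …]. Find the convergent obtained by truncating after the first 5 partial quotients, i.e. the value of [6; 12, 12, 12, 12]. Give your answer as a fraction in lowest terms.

a_0 = 6: 6/1
a_1 = 12: 73/12
a_2 = 12: 882/145
a_3 = 12: 10657/1752
a_4 = 12: 128766/21169

128766/21169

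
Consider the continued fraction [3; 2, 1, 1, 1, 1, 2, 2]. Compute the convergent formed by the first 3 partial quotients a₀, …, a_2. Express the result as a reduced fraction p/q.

10/3

Use the convergent recurrence hₖ = aₖ·hₖ₋₁ + hₖ₋₂ (and likewise for the denominators kₖ):
a_0 = 3: 3/1
a_1 = 2: 7/2
a_2 = 1: 10/3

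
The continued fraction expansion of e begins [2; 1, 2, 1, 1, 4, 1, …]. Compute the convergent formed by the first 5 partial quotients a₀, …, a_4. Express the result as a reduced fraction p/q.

Work from the innermost term outward:
Start with 1.
1 + 1/(1/1) = 1 + 1/1 = 2/1
2 + 1/(2/1) = 2 + 1/2 = 5/2
1 + 1/(5/2) = 1 + 2/5 = 7/5
2 + 1/(7/5) = 2 + 5/7 = 19/7

19/7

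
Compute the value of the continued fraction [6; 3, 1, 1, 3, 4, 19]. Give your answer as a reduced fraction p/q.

a_0 = 6: 6/1
a_1 = 3: 19/3
a_2 = 1: 25/4
a_3 = 1: 44/7
a_4 = 3: 157/25
a_5 = 4: 672/107
a_6 = 19: 12925/2058

12925/2058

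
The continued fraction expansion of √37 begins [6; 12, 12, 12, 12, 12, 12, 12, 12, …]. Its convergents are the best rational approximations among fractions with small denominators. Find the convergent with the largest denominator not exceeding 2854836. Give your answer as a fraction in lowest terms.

1555849/255780

a_0 = 6: 6/1  (≤ bound)
a_1 = 12: 73/12  (≤ bound)
a_2 = 12: 882/145  (≤ bound)
a_3 = 12: 10657/1752  (≤ bound)
a_4 = 12: 128766/21169  (≤ bound)
a_5 = 12: 1555849/255780  (≤ bound)
a_6 = 12: 18798954/3090529  (> 2854836, stop)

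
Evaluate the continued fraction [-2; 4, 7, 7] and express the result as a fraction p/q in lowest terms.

Start with 7.
7 + 1/(7/1) = 7 + 1/7 = 50/7
4 + 1/(50/7) = 4 + 7/50 = 207/50
-2 + 1/(207/50) = -2 + 50/207 = -364/207

-364/207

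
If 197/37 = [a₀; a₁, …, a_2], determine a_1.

3

⌊197/37⌋ = 5, remainder 12
⌊37/12⌋ = 3, remainder 1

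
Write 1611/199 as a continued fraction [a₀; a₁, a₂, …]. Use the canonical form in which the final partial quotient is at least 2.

1611 = 8·199 + 19, so a_0 = 8
199 = 10·19 + 9, so a_1 = 10
19 = 2·9 + 1, so a_2 = 2
9 = 9·1 + 0, so a_3 = 9

[8; 10, 2, 9]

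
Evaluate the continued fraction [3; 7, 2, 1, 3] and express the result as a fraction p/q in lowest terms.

a_0 = 3: 3/1
a_1 = 7: 22/7
a_2 = 2: 47/15
a_3 = 1: 69/22
a_4 = 3: 254/81

254/81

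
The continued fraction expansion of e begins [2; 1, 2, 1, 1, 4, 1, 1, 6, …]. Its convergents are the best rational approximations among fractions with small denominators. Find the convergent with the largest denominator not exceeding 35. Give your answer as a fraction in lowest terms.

87/32

a_0 = 2: 2/1  (≤ bound)
a_1 = 1: 3/1  (≤ bound)
a_2 = 2: 8/3  (≤ bound)
a_3 = 1: 11/4  (≤ bound)
a_4 = 1: 19/7  (≤ bound)
a_5 = 4: 87/32  (≤ bound)
a_6 = 1: 106/39  (> 35, stop)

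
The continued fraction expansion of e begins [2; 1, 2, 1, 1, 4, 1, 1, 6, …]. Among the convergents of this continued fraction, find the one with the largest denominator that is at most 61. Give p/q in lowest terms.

a_0 = 2: 2/1  (≤ bound)
a_1 = 1: 3/1  (≤ bound)
a_2 = 2: 8/3  (≤ bound)
a_3 = 1: 11/4  (≤ bound)
a_4 = 1: 19/7  (≤ bound)
a_5 = 4: 87/32  (≤ bound)
a_6 = 1: 106/39  (≤ bound)
a_7 = 1: 193/71  (> 61, stop)

106/39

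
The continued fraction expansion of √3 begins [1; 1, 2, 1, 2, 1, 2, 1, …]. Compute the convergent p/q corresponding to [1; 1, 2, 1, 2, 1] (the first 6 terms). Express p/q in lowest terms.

26/15

Use the convergent recurrence hₖ = aₖ·hₖ₋₁ + hₖ₋₂ (and likewise for the denominators kₖ):
a_0 = 1: 1/1
a_1 = 1: 2/1
a_2 = 2: 5/3
a_3 = 1: 7/4
a_4 = 2: 19/11
a_5 = 1: 26/15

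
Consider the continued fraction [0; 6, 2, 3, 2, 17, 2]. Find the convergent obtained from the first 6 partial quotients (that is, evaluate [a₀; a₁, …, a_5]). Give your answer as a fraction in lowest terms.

279/1796

Start with 17.
2 + 1/(17/1) = 2 + 1/17 = 35/17
3 + 1/(35/17) = 3 + 17/35 = 122/35
2 + 1/(122/35) = 2 + 35/122 = 279/122
6 + 1/(279/122) = 6 + 122/279 = 1796/279
0 + 1/(1796/279) = 0 + 279/1796 = 279/1796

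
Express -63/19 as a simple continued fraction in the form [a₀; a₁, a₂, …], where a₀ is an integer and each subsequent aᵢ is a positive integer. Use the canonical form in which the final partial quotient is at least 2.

[-4; 1, 2, 6]

Run the Euclidean algorithm, recording each quotient:
-63 ÷ 19 → quotient -4, remainder 13
19 ÷ 13 → quotient 1, remainder 6
13 ÷ 6 → quotient 2, remainder 1
6 ÷ 1 → quotient 6, remainder 0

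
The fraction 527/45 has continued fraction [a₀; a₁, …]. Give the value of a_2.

2

527 = 11·45 + 32, so a_0 = 11
45 = 1·32 + 13, so a_1 = 1
32 = 2·13 + 6, so a_2 = 2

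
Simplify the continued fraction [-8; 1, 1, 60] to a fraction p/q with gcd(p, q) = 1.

a_0 = -8: -8/1
a_1 = 1: -7/1
a_2 = 1: -15/2
a_3 = 60: -907/121

-907/121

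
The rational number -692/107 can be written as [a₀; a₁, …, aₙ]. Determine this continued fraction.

Apply division with remainder until the remainder is 0:
⌊-692/107⌋ = -7, remainder 57
⌊107/57⌋ = 1, remainder 50
⌊57/50⌋ = 1, remainder 7
⌊50/7⌋ = 7, remainder 1
⌊7/1⌋ = 7, remainder 0

[-7; 1, 1, 7, 7]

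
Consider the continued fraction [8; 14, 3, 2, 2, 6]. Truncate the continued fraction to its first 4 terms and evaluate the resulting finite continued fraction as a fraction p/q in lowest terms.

Start with 2.
3 + 1/(2/1) = 3 + 1/2 = 7/2
14 + 1/(7/2) = 14 + 2/7 = 100/7
8 + 1/(100/7) = 8 + 7/100 = 807/100

807/100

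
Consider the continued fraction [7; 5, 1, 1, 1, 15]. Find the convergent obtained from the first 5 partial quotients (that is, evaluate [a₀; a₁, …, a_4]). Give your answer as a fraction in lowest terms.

Collapse the nested fraction from the inside out:
Start with 1.
1 + 1/(1/1) = 1 + 1/1 = 2/1
1 + 1/(2/1) = 1 + 1/2 = 3/2
5 + 1/(3/2) = 5 + 2/3 = 17/3
7 + 1/(17/3) = 7 + 3/17 = 122/17

122/17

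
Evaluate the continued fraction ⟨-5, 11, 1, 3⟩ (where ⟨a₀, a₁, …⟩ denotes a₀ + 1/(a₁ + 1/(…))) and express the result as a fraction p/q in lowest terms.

a_0 = -5: -5/1
a_1 = 11: -54/11
a_2 = 1: -59/12
a_3 = 3: -231/47

-231/47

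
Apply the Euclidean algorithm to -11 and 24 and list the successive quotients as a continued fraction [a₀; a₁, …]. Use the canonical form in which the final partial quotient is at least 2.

[-1; 1, 1, 5, 2]

⌊-11/24⌋ = -1, remainder 13
⌊24/13⌋ = 1, remainder 11
⌊13/11⌋ = 1, remainder 2
⌊11/2⌋ = 5, remainder 1
⌊2/1⌋ = 2, remainder 0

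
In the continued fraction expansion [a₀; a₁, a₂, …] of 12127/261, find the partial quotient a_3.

2

Apply division with remainder until the remainder is 0:
12127 ÷ 261 → quotient 46, remainder 121
261 ÷ 121 → quotient 2, remainder 19
121 ÷ 19 → quotient 6, remainder 7
19 ÷ 7 → quotient 2, remainder 5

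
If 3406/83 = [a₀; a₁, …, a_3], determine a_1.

27

Apply division with remainder until the remainder is 0:
⌊3406/83⌋ = 41, remainder 3
⌊83/3⌋ = 27, remainder 2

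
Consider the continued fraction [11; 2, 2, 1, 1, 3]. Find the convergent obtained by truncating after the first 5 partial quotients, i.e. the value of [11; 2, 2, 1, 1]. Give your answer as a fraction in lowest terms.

Start with 1.
1 + 1/(1/1) = 1 + 1/1 = 2/1
2 + 1/(2/1) = 2 + 1/2 = 5/2
2 + 1/(5/2) = 2 + 2/5 = 12/5
11 + 1/(12/5) = 11 + 5/12 = 137/12

137/12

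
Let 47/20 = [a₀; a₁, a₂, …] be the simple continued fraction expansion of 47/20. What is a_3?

⌊47/20⌋ = 2, remainder 7
⌊20/7⌋ = 2, remainder 6
⌊7/6⌋ = 1, remainder 1
⌊6/1⌋ = 6, remainder 0

6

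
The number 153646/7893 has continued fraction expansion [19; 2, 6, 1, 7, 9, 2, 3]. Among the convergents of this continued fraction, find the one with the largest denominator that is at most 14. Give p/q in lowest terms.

253/13

a_0 = 19: 19/1  (≤ bound)
a_1 = 2: 39/2  (≤ bound)
a_2 = 6: 253/13  (≤ bound)
a_3 = 1: 292/15  (> 14, stop)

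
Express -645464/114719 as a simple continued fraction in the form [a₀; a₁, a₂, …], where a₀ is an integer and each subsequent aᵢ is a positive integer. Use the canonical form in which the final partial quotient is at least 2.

-645464 ÷ 114719 → quotient -6, remainder 42850
114719 ÷ 42850 → quotient 2, remainder 29019
42850 ÷ 29019 → quotient 1, remainder 13831
29019 ÷ 13831 → quotient 2, remainder 1357
13831 ÷ 1357 → quotient 10, remainder 261
1357 ÷ 261 → quotient 5, remainder 52
261 ÷ 52 → quotient 5, remainder 1
52 ÷ 1 → quotient 52, remainder 0

[-6; 2, 1, 2, 10, 5, 5, 52]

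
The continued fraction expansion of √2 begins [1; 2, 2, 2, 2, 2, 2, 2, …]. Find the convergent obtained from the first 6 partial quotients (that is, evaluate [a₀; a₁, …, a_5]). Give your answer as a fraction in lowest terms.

99/70

a_0 = 1: 1/1
a_1 = 2: 3/2
a_2 = 2: 7/5
a_3 = 2: 17/12
a_4 = 2: 41/29
a_5 = 2: 99/70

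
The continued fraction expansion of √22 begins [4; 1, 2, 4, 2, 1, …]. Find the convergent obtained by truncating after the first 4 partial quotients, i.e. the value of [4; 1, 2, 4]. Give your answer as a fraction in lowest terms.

a_0 = 4: 4/1
a_1 = 1: 5/1
a_2 = 2: 14/3
a_3 = 4: 61/13

61/13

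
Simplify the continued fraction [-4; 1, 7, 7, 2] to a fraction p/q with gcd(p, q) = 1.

a_0 = -4: -4/1
a_1 = 1: -3/1
a_2 = 7: -25/8
a_3 = 7: -178/57
a_4 = 2: -381/122

-381/122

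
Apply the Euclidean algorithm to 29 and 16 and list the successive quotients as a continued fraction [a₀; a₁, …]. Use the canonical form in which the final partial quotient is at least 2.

29 ÷ 16 → quotient 1, remainder 13
16 ÷ 13 → quotient 1, remainder 3
13 ÷ 3 → quotient 4, remainder 1
3 ÷ 1 → quotient 3, remainder 0

[1; 1, 4, 3]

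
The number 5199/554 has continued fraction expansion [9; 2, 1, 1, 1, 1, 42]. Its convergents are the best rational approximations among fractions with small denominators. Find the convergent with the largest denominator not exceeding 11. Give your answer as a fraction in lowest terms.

a_0 = 9: 9/1  (≤ bound)
a_1 = 2: 19/2  (≤ bound)
a_2 = 1: 28/3  (≤ bound)
a_3 = 1: 47/5  (≤ bound)
a_4 = 1: 75/8  (≤ bound)
a_5 = 1: 122/13  (> 11, stop)

75/8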